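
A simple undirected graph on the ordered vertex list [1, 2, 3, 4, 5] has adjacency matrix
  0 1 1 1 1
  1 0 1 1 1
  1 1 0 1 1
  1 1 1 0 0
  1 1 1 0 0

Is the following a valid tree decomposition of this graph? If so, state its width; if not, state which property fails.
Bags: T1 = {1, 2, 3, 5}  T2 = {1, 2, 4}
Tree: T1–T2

No — edge (3,4) lies in no bag.

A tree decomposition must satisfy three properties: every vertex lies in some bag; for every edge, both endpoints lie together in some bag; and for every vertex, the bags containing it form a connected subtree. Here edge (3,4) lies in no bag, so the decomposition is invalid.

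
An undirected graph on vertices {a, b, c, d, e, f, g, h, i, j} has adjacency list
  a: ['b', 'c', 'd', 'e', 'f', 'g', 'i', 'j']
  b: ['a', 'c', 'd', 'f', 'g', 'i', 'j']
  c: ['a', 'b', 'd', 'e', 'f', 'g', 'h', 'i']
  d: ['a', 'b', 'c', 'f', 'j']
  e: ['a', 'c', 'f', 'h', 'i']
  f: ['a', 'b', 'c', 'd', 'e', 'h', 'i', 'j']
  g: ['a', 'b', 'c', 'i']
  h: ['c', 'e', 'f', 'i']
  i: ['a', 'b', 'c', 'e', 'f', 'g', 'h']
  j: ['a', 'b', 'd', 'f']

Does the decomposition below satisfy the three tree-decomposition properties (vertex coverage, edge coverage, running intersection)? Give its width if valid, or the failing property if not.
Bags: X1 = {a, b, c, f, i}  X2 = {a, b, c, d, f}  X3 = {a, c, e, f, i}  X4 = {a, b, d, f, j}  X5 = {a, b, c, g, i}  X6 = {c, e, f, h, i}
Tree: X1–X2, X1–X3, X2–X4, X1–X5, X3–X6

Yes; width 4.

Every vertex of G appears in some bag (union = {a, b, c, d, e, f, g, h, i, j}); every edge is covered by a bag; and for each vertex v the set of bags containing v is connected in the bag tree. The decomposition is therefore valid. The largest bag has 5 vertices, so the width is 4.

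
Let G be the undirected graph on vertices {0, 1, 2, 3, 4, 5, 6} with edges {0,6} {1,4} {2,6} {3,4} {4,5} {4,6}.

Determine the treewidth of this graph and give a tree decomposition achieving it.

Each bag holds 2 vertices, so the decomposition has width 1, which upper-bounds the treewidth. Since G has at least one edge (e.g. 4–6), it is not an edgeless graph, so tw(G) ≥ 1. The upper and lower bounds meet at 1, so that is the treewidth.

Treewidth 1.
Bags: B1 = {4, 6}  B2 = {1, 4}  B3 = {0, 6}  B4 = {3, 4}  B5 = {4, 5}  B6 = {2, 6}
Tree: B1–B2, B1–B3, B2–B4, B2–B5, B1–B6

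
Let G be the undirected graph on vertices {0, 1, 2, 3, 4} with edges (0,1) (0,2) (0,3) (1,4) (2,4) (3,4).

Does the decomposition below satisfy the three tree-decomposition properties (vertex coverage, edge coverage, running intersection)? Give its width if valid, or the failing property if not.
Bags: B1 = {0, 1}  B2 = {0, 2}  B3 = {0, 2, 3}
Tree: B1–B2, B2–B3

No — vertex 4 appears in no bag.

A tree decomposition must satisfy three properties: every vertex lies in some bag; for every edge, both endpoints lie together in some bag; and for every vertex, the bags containing it form a connected subtree. Here vertex 4 appears in no bag, so the decomposition is invalid.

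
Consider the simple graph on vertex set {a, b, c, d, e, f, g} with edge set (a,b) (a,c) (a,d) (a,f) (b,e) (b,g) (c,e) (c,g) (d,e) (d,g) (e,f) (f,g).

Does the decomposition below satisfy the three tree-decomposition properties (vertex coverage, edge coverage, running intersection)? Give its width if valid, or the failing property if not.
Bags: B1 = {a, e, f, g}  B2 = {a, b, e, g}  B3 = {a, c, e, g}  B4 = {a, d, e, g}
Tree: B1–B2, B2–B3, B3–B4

Checking the three conditions: (i) the bags cover all of {a, b, c, d, e, f, g}; (ii) for each edge, some bag contains both endpoints; (iii) the bags containing any fixed vertex form a subtree. All hold, so the decomposition is valid with width 4 − 1 = 3.

Yes; width 3.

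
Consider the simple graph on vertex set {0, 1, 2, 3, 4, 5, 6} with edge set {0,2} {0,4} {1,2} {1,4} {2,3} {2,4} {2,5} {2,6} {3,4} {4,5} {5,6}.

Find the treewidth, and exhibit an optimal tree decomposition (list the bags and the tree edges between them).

The largest bag has 3 vertices, giving width 2; this decomposition certifies tw(G) ≤ 2. On the other hand G contains the 3-clique {0, 2, 4}. A clique must lie in a single bag of any decomposition, so no decomposition can have width below 2. Combining the bounds, tw(G) = 2.

Treewidth 2.
One such decomposition:
Bags: B1 = {0, 2, 4}  B2 = {2, 4, 5}  B3 = {1, 2, 4}  B4 = {2, 3, 4}  B5 = {2, 5, 6}
Tree: B1–B2, B1–B3, B1–B4, B2–B5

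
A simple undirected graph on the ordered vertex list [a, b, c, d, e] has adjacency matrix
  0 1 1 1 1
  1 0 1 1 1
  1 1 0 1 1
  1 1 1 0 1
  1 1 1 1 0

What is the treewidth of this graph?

A width-4 tree decomposition is:
Bags: B1 = {a, b, c, d, e}
Tree: (single bag)
With just one bag of size 5, the width is 5 − 1 = 4, so tw(G) ≤ 4. Conversely, {a, b, c, d, e} is a clique of size 5, and the vertices of any clique must share a bag in every tree decomposition; so some bag has ≥ 5 vertices and tw(G) ≥ 4. Therefore the treewidth is 4.

4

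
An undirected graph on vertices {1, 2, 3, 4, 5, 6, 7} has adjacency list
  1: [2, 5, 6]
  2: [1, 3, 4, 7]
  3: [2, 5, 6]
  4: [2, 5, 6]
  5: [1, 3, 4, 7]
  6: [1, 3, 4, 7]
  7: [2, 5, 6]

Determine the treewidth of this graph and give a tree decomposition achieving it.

Each bag holds 4 vertices, so the decomposition has width 3, which upper-bounds the treewidth. For the lower bound: the 4 vertex sets {2,7}, {3,6}, {5}, {1} are disjoint, each induces a connected subgraph, and every pair is joined by at least one edge of G. Contracting each set to a single vertex therefore yields K_{4} as a minor, and since treewidth is minor-monotone, tw(G) ≥ tw(K_{4}) = 3. Combining the bounds, tw(G) = 3.

Treewidth 3.
One optimal decomposition is:
Bags: B1 = {2, 5, 6, 7}  B2 = {2, 3, 5, 6}  B3 = {1, 2, 5, 6}  B4 = {2, 4, 5, 6}
Tree: B1–B2, B2–B3, B3–B4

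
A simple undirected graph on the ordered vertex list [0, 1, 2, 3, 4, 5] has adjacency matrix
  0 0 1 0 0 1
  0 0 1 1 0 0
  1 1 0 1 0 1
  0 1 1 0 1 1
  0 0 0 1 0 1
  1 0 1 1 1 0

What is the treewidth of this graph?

A width-2 tree decomposition is:
Bags: B1 = {3, 4, 5}  B2 = {2, 3, 5}  B3 = {0, 2, 5}  B4 = {1, 2, 3}
Tree: B1–B2, B2–B3, B2–B4
The largest bag has 3 vertices, giving width 2; this decomposition certifies tw(G) ≤ 2. On the other hand G contains the 3-clique {0, 2, 5}. A clique must lie in a single bag of any decomposition, so no decomposition can have width below 2. The upper and lower bounds meet at 2, so that is the treewidth.

2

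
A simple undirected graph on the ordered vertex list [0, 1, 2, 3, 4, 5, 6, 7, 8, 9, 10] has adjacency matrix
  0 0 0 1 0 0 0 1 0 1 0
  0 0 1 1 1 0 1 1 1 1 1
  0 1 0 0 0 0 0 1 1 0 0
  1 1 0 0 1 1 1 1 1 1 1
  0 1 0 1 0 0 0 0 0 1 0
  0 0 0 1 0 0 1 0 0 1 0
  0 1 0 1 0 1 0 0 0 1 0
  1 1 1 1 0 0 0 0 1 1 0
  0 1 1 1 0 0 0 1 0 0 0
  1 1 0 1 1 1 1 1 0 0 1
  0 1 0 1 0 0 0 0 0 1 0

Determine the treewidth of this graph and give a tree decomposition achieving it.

Treewidth 3.
Bags: B1 = {1, 3, 7, 9}  B2 = {1, 3, 7, 8}  B3 = {0, 3, 7, 9}  B4 = {1, 2, 7, 8}  B5 = {1, 3, 4, 9}  B6 = {1, 3, 6, 9}  B7 = {1, 3, 9, 10}  B8 = {3, 5, 6, 9}
Tree: B1–B2, B1–B3, B2–B4, B1–B5, B1–B6, B5–B7, B6–B8

The largest bag has 4 vertices, giving width 3; this decomposition certifies tw(G) ≤ 3. On the other hand G contains the 4-clique {1, 2, 7, 8}. A clique must lie in a single bag of any decomposition, so no decomposition can have width below 3. The upper and lower bounds meet at 3, so that is the treewidth.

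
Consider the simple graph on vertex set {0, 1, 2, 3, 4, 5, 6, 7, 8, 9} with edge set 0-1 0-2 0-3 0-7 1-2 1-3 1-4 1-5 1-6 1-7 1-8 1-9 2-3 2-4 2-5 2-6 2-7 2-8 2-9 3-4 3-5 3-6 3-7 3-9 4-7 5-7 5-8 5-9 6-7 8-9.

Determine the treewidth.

A width-4 tree decomposition is:
Bags: B1 = {1, 2, 3, 4, 7}  B2 = {1, 2, 3, 5, 7}  B3 = {1, 2, 3, 5, 9}  B4 = {0, 1, 2, 3, 7}  B5 = {1, 2, 3, 6, 7}  B6 = {1, 2, 5, 8, 9}
Tree: B1–B2, B2–B3, B2–B4, B4–B5, B3–B6
The largest bag has 5 vertices, giving width 4; this decomposition certifies tw(G) ≤ 4. Conversely, {1, 2, 5, 8, 9} is a clique of size 5, and the vertices of any clique must share a bag in every tree decomposition; so some bag has ≥ 5 vertices and tw(G) ≥ 4. Hence tw(G) = 4 exactly.

4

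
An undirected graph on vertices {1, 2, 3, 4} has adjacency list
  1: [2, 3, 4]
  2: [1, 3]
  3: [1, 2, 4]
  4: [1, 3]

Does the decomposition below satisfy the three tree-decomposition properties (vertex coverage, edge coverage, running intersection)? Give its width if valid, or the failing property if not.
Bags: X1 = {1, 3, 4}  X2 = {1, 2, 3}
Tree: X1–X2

Yes; width 2.

Vertex coverage: the bags together contain {1, 2, 3, 4}, the full vertex set. Edge coverage: each edge of G has both endpoints in at least one bag. Running intersection: for every vertex, the bags containing it form a connected subtree. All three properties hold, so this is a valid tree decomposition of width max|bag| − 1 = 2, and hence tw(G) ≤ 2.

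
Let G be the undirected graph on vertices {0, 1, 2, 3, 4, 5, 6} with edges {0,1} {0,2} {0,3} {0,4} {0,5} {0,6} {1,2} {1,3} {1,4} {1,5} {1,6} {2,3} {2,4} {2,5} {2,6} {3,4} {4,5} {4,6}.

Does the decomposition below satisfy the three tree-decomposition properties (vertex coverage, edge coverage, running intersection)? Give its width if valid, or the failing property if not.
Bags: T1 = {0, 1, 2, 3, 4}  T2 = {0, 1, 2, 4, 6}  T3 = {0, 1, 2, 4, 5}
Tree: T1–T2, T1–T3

Checking the three conditions: (i) the bags cover all of {0, 1, 2, 3, 4, 5, 6}; (ii) for each edge, some bag contains both endpoints; (iii) the bags containing any fixed vertex form a subtree. All hold, so the decomposition is valid with width 5 − 1 = 4.

Yes; width 4.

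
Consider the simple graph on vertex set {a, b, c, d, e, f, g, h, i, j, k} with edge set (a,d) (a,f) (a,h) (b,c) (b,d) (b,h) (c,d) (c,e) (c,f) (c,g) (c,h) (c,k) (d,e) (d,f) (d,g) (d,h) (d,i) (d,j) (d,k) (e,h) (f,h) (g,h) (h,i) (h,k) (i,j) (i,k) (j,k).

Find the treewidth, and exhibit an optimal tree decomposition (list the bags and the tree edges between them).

The largest bag has 4 vertices, giving width 3; this decomposition certifies tw(G) ≤ 3. For the lower bound, the 4 vertices {d, i, j, k} are pairwise adjacent, and any tree decomposition puts a clique entirely inside one bag — forcing width ≥ 3. Hence tw(G) = 3 exactly.

Treewidth 3.
One such decomposition:
Bags: B1 = {d, h, i, k}  B2 = {d, i, j, k}  B3 = {c, d, h, k}  B4 = {c, d, e, h}  B5 = {b, c, d, h}  B6 = {c, d, g, h}  B7 = {c, d, f, h}  B8 = {a, d, f, h}
Tree: B1–B2, B1–B3, B3–B4, B3–B5, B3–B6, B4–B7, B7–B8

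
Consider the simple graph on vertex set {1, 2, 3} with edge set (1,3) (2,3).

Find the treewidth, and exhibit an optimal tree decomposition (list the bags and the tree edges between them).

Treewidth 1.
Bags: B1 = {2, 3}  B2 = {1, 3}
Tree: B1–B2

Each bag holds 2 vertices, so the decomposition has width 1, which upper-bounds the treewidth. Any graph with an edge has treewidth ≥ 1, and G has the edge 3–2. Therefore the treewidth is 1.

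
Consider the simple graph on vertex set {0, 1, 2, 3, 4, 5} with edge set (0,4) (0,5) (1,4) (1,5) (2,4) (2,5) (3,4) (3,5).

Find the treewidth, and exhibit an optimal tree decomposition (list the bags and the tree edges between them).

Treewidth 2.
One optimal decomposition is:
Bags: B1 = {2, 4, 5}  B2 = {0, 4, 5}  B3 = {3, 4, 5}  B4 = {1, 4, 5}
Tree: B1–B2, B2–B3, B3–B4

Every bag has size at most 3, so the width is 3 − 1 = 2 and tw(G) ≤ 2. The edges 5–2–4–0–5 form a cycle, so G is not a tree and its treewidth is at least 2. Hence tw(G) = 2 exactly.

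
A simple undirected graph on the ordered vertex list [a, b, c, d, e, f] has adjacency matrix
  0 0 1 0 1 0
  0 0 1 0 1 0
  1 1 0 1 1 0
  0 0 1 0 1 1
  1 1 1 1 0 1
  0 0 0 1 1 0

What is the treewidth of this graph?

2

A width-2 tree decomposition is:
Bags: B1 = {c, d, e}  B2 = {b, c, e}  B3 = {a, c, e}  B4 = {d, e, f}
Tree: B1–B2, B1–B3, B1–B4
The largest bag has 3 vertices, giving width 2; this decomposition certifies tw(G) ≤ 2. On the other hand G contains the 3-clique {c, d, e}. A clique must lie in a single bag of any decomposition, so no decomposition can have width below 2. Therefore the treewidth is 2.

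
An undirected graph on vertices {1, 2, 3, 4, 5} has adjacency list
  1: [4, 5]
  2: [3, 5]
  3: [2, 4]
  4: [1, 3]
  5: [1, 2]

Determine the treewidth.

2

A width-2 tree decomposition is:
Bags: B1 = {1, 2, 5}  B2 = {1, 2, 3}  B3 = {1, 3, 4}
Tree: B1–B2, B2–B3
Each bag holds 3 vertices, so the decomposition has width 2, which upper-bounds the treewidth. Since 1–5–2–3–4–1 is a cycle in G, G is not acyclic. Forests are exactly the graphs of treewidth ≤ 1, so tw(G) ≥ 2. Hence tw(G) = 2 exactly.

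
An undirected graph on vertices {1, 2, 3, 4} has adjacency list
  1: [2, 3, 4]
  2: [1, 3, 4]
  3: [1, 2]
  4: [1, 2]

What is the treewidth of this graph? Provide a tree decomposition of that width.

Treewidth 2.
One optimal decomposition is:
Bags: B1 = {1, 2, 4}  B2 = {1, 2, 3}
Tree: B1–B2

Each bag holds 3 vertices, so the decomposition has width 2, which upper-bounds the treewidth. Conversely, {1, 2, 3} is a clique of size 3, and the vertices of any clique must share a bag in every tree decomposition; so some bag has ≥ 3 vertices and tw(G) ≥ 2. Hence tw(G) = 2 exactly.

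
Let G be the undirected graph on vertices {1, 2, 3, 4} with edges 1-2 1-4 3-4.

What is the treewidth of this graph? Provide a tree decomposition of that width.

Each bag holds 2 vertices, so the decomposition has width 1, which upper-bounds the treewidth. Any graph with an edge has treewidth ≥ 1, and G has the edge 4–1. Combining the bounds, tw(G) = 1.

Treewidth 1.
One optimal decomposition is:
Bags: B1 = {1, 4}  B2 = {1, 2}  B3 = {3, 4}
Tree: B1–B2, B1–B3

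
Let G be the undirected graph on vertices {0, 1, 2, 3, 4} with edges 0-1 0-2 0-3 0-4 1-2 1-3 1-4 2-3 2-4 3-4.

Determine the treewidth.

4

A width-4 tree decomposition is:
Bags: B1 = {0, 1, 2, 3, 4}
Tree: (single bag)
With just one bag of size 5, the width is 5 − 1 = 4, so tw(G) ≤ 4. On the other hand G contains the 5-clique {0, 1, 2, 3, 4}. A clique must lie in a single bag of any decomposition, so no decomposition can have width below 4. Therefore the treewidth is 4.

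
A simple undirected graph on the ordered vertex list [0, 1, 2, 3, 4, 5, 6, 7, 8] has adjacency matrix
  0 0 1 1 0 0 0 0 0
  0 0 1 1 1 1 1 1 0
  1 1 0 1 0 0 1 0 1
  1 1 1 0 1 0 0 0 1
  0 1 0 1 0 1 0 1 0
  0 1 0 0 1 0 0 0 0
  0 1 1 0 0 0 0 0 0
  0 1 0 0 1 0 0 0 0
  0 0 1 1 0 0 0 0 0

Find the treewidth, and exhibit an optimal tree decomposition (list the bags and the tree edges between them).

Every bag has size at most 3, so the width is 3 − 1 = 2 and tw(G) ≤ 2. Conversely, {0, 2, 3} is a clique of size 3, and the vertices of any clique must share a bag in every tree decomposition; so some bag has ≥ 3 vertices and tw(G) ≥ 2. Therefore the treewidth is 2.

Treewidth 2.
One optimal decomposition is:
Bags: B1 = {1, 2, 3}  B2 = {1, 3, 4}  B3 = {2, 3, 8}  B4 = {0, 2, 3}  B5 = {1, 4, 5}  B6 = {1, 4, 7}  B7 = {1, 2, 6}
Tree: B1–B2, B1–B3, B1–B4, B2–B5, B5–B6, B1–B7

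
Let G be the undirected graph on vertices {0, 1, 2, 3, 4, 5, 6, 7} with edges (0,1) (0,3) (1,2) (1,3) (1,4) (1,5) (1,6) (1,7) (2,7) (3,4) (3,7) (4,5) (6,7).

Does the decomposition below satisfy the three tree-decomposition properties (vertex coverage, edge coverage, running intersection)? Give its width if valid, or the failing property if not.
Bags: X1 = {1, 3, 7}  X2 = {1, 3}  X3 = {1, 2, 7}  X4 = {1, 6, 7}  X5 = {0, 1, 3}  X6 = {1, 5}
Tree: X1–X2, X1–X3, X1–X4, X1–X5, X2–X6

A tree decomposition must satisfy three properties: every vertex lies in some bag; for every edge, both endpoints lie together in some bag; and for every vertex, the bags containing it form a connected subtree. Here vertex 4 appears in no bag, so the decomposition is invalid.

No — vertex 4 appears in no bag.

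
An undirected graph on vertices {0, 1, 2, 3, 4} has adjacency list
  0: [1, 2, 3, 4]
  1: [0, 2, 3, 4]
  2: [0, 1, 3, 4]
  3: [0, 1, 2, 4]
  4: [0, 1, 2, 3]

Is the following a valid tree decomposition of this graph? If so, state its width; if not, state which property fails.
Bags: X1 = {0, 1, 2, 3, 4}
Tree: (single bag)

Yes; width 4.

Every vertex of G appears in some bag (union = {0, 1, 2, 3, 4}); every edge is covered by a bag; and for each vertex v the set of bags containing v is connected in the bag tree. The decomposition is therefore valid. The largest bag has 5 vertices, so the width is 4.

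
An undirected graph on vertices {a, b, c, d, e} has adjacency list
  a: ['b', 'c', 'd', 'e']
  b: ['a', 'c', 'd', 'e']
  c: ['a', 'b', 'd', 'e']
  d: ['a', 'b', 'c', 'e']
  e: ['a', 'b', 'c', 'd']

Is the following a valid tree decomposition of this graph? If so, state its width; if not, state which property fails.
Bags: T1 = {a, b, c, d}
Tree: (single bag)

A tree decomposition must satisfy three properties: every vertex lies in some bag; for every edge, both endpoints lie together in some bag; and for every vertex, the bags containing it form a connected subtree. Here vertex e appears in no bag, so the decomposition is invalid.

No — vertex e appears in no bag.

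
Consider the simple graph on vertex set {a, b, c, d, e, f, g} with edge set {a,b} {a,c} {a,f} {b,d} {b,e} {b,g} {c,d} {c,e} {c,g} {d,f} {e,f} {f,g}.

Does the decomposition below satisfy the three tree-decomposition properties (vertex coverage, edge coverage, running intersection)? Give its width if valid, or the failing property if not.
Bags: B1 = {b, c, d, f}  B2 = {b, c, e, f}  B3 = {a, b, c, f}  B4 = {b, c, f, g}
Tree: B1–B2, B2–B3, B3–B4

Yes; width 3.

Every vertex of G appears in some bag (union = {a, b, c, d, e, f, g}); every edge is covered by a bag; and for each vertex v the set of bags containing v is connected in the bag tree. The decomposition is therefore valid. The largest bag has 4 vertices, so the width is 3.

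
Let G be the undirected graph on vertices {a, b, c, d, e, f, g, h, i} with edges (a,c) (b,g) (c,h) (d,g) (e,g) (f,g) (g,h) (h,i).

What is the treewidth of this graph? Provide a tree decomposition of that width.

The largest bag has 2 vertices, giving width 1; this decomposition certifies tw(G) ≤ 1. Since G has at least one edge (e.g. g–h), it is not an edgeless graph, so tw(G) ≥ 1. The upper and lower bounds meet at 1, so that is the treewidth.

Treewidth 1.
One optimal decomposition is:
Bags: B1 = {g, h}  B2 = {d, g}  B3 = {c, h}  B4 = {a, c}  B5 = {b, g}  B6 = {e, g}  B7 = {h, i}  B8 = {f, g}
Tree: B1–B2, B1–B3, B3–B4, B2–B5, B5–B6, B3–B7, B5–B8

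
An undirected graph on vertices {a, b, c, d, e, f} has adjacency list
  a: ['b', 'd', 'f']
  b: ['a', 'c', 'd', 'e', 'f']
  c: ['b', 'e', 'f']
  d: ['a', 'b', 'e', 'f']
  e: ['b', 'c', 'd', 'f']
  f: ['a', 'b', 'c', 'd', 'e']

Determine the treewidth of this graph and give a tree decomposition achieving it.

Treewidth 3.
One such decomposition:
Bags: B1 = {b, c, e, f}  B2 = {b, d, e, f}  B3 = {a, b, d, f}
Tree: B1–B2, B2–B3

The largest bag has 4 vertices, giving width 3; this decomposition certifies tw(G) ≤ 3. For the lower bound, the 4 vertices {b, d, e, f} are pairwise adjacent, and any tree decomposition puts a clique entirely inside one bag — forcing width ≥ 3. The upper and lower bounds meet at 3, so that is the treewidth.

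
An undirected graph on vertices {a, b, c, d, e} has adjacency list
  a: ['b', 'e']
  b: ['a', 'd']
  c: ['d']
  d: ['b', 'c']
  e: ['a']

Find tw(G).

1

A width-1 tree decomposition is:
Bags: B1 = {c, d}  B2 = {b, d}  B3 = {a, b}  B4 = {a, e}
Tree: B1–B2, B2–B3, B3–B4
Every bag has size at most 2, so the width is 2 − 1 = 1 and tw(G) ≤ 1. G has an edge, so its treewidth is at least 1. Hence tw(G) = 1 exactly.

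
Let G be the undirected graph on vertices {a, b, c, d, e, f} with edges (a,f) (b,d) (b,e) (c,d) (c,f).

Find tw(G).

A width-1 tree decomposition is:
Bags: B1 = {a, f}  B2 = {c, f}  B3 = {c, d}  B4 = {b, d}  B5 = {b, e}
Tree: B1–B2, B2–B3, B3–B4, B4–B5
Every bag has size at most 2, so the width is 2 − 1 = 1 and tw(G) ≤ 1. Since G has at least one edge (e.g. a–f), it is not an edgeless graph, so tw(G) ≥ 1. Therefore the treewidth is 1.

1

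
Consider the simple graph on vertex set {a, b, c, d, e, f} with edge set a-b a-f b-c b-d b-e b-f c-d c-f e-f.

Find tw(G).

2

A width-2 tree decomposition is:
Bags: B1 = {a, b, f}  B2 = {b, e, f}  B3 = {b, c, f}  B4 = {b, c, d}
Tree: B1–B2, B2–B3, B3–B4
The largest bag has 3 vertices, giving width 2; this decomposition certifies tw(G) ≤ 2. On the other hand G contains the 3-clique {b, c, d}. A clique must lie in a single bag of any decomposition, so no decomposition can have width below 2. The upper and lower bounds meet at 2, so that is the treewidth.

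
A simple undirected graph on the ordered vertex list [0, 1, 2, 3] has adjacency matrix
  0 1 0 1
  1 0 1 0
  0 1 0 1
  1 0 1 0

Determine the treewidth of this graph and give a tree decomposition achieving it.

The largest bag has 3 vertices, giving width 2; this decomposition certifies tw(G) ≤ 2. Since 0–1–2–3–0 is a cycle in G, G is not acyclic. Forests are exactly the graphs of treewidth ≤ 1, so tw(G) ≥ 2. Hence tw(G) = 2 exactly.

Treewidth 2.
One such decomposition:
Bags: B1 = {0, 1, 2}  B2 = {0, 2, 3}
Tree: B1–B2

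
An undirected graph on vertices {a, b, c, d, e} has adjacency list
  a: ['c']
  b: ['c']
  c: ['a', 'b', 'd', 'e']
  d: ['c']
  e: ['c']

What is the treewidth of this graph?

A width-1 tree decomposition is:
Bags: B1 = {b, c}  B2 = {a, c}  B3 = {c, d}  B4 = {c, e}
Tree: B1–B2, B1–B3, B3–B4
The largest bag has 2 vertices, giving width 1; this decomposition certifies tw(G) ≤ 1. Any graph with an edge has treewidth ≥ 1, and G has the edge b–c. Hence tw(G) = 1 exactly.

1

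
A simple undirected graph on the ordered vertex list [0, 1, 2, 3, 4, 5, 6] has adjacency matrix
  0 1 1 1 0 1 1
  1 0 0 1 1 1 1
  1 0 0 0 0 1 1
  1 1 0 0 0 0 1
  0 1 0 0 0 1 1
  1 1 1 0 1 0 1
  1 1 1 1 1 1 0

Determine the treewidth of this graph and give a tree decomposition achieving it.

Treewidth 3.
One optimal decomposition is:
Bags: B1 = {0, 2, 5, 6}  B2 = {0, 1, 5, 6}  B3 = {1, 4, 5, 6}  B4 = {0, 1, 3, 6}
Tree: B1–B2, B2–B3, B2–B4

The largest bag has 4 vertices, giving width 3; this decomposition certifies tw(G) ≤ 3. Conversely, {0, 1, 3, 6} is a clique of size 4, and the vertices of any clique must share a bag in every tree decomposition; so some bag has ≥ 4 vertices and tw(G) ≥ 3. Hence tw(G) = 3 exactly.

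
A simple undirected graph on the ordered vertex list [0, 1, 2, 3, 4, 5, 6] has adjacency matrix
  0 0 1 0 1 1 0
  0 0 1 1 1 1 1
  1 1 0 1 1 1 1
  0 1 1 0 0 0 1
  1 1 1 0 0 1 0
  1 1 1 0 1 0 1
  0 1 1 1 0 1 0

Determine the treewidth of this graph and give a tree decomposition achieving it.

Treewidth 3.
One optimal decomposition is:
Bags: B1 = {1, 2, 4, 5}  B2 = {1, 2, 5, 6}  B3 = {1, 2, 3, 6}  B4 = {0, 2, 4, 5}
Tree: B1–B2, B2–B3, B1–B4

Each bag holds 4 vertices, so the decomposition has width 3, which upper-bounds the treewidth. Conversely, {0, 2, 4, 5} is a clique of size 4, and the vertices of any clique must share a bag in every tree decomposition; so some bag has ≥ 4 vertices and tw(G) ≥ 3. The upper and lower bounds meet at 3, so that is the treewidth.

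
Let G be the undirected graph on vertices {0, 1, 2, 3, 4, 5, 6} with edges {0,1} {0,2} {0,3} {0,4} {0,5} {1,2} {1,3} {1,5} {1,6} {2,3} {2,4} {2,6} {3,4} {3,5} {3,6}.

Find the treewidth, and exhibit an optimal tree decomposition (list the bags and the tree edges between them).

Treewidth 3.
Bags: B1 = {1, 2, 3, 6}  B2 = {0, 1, 2, 3}  B3 = {0, 2, 3, 4}  B4 = {0, 1, 3, 5}
Tree: B1–B2, B2–B3, B2–B4

Each bag holds 4 vertices, so the decomposition has width 3, which upper-bounds the treewidth. For the lower bound, the 4 vertices {0, 1, 2, 3} are pairwise adjacent, and any tree decomposition puts a clique entirely inside one bag — forcing width ≥ 3. The upper and lower bounds meet at 3, so that is the treewidth.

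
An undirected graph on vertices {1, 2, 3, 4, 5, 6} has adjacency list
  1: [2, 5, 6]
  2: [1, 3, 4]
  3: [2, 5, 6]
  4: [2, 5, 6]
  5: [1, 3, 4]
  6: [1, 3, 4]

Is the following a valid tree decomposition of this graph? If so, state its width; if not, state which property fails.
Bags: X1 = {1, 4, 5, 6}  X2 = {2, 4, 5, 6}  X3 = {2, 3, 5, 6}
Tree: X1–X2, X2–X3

A tree decomposition must satisfy three properties: every vertex lies in some bag; for every edge, both endpoints lie together in some bag; and for every vertex, the bags containing it form a connected subtree. Here edge (2,1) lies in no bag, so the decomposition is invalid.

No — edge (2,1) lies in no bag.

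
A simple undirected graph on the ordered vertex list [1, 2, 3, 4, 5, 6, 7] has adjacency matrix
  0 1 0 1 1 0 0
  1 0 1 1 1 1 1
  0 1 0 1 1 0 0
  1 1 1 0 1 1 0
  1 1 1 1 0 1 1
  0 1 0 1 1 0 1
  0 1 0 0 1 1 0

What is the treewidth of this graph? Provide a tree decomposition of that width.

Treewidth 3.
One such decomposition:
Bags: B1 = {2, 4, 5, 6}  B2 = {2, 5, 6, 7}  B3 = {2, 3, 4, 5}  B4 = {1, 2, 4, 5}
Tree: B1–B2, B1–B3, B3–B4

Each bag holds 4 vertices, so the decomposition has width 3, which upper-bounds the treewidth. On the other hand G contains the 4-clique {1, 2, 4, 5}. A clique must lie in a single bag of any decomposition, so no decomposition can have width below 3. The upper and lower bounds meet at 3, so that is the treewidth.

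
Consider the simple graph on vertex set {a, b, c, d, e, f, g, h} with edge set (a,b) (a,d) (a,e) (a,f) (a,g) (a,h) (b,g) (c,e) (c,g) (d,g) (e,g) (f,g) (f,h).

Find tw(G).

A width-2 tree decomposition is:
Bags: B1 = {a, e, g}  B2 = {a, f, g}  B3 = {c, e, g}  B4 = {a, b, g}  B5 = {a, d, g}  B6 = {a, f, h}
Tree: B1–B2, B1–B3, B2–B4, B4–B5, B2–B6
Each bag holds 3 vertices, so the decomposition has width 2, which upper-bounds the treewidth. On the other hand G contains the 3-clique {c, e, g}. A clique must lie in a single bag of any decomposition, so no decomposition can have width below 2. Therefore the treewidth is 2.

2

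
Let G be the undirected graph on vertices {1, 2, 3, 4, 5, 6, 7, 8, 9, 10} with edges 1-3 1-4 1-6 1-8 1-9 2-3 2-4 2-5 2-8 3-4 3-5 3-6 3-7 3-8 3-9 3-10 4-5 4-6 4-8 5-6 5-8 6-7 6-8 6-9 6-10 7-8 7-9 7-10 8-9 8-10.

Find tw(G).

A width-4 tree decomposition is:
Bags: B1 = {1, 3, 6, 8, 9}  B2 = {3, 6, 7, 8, 9}  B3 = {1, 3, 4, 6, 8}  B4 = {3, 6, 7, 8, 10}  B5 = {3, 4, 5, 6, 8}  B6 = {2, 3, 4, 5, 8}
Tree: B1–B2, B1–B3, B2–B4, B3–B5, B5–B6
Each bag holds 5 vertices, so the decomposition has width 4, which upper-bounds the treewidth. For the lower bound, the 5 vertices {2, 3, 4, 5, 8} are pairwise adjacent, and any tree decomposition puts a clique entirely inside one bag — forcing width ≥ 4. Hence tw(G) = 4 exactly.

4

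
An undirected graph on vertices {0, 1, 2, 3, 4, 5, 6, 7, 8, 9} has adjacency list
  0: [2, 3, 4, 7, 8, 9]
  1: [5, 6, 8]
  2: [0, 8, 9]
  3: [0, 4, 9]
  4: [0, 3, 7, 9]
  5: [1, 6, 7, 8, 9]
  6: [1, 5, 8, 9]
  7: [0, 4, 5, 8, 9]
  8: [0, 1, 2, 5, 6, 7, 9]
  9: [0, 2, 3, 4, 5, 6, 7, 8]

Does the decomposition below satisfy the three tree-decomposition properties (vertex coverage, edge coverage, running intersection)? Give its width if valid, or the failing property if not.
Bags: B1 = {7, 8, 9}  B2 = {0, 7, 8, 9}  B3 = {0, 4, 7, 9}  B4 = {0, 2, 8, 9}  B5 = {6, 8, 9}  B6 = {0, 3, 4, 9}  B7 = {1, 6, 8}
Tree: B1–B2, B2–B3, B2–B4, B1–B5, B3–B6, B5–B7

No — vertex 5 appears in no bag.

A tree decomposition must satisfy three properties: every vertex lies in some bag; for every edge, both endpoints lie together in some bag; and for every vertex, the bags containing it form a connected subtree. Here vertex 5 appears in no bag, so the decomposition is invalid.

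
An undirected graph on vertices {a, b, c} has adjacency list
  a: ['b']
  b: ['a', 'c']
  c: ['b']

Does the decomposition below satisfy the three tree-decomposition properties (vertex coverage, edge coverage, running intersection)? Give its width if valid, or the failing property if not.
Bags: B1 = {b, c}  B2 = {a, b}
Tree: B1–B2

Yes; width 1.

Checking the three conditions: (i) the bags cover all of {a, b, c}; (ii) for each edge, some bag contains both endpoints; (iii) the bags containing any fixed vertex form a subtree. All hold, so the decomposition is valid with width 2 − 1 = 1.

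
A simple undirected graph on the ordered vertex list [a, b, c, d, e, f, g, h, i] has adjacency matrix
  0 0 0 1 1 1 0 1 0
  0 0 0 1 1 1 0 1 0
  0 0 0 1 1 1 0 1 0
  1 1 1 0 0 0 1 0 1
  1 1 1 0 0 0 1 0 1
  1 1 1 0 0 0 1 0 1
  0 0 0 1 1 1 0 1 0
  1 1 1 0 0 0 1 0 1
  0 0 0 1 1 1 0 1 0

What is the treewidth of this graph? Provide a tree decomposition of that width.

Each bag holds 5 vertices, so the decomposition has width 4, which upper-bounds the treewidth. For the lower bound: the 5 vertex sets {d,g}, {f,i}, {b,e}, {h}, {c} are disjoint, each induces a connected subgraph, and every pair is joined by at least one edge of G. Contracting each set to a single vertex therefore yields K_{5} as a minor, and since treewidth is minor-monotone, tw(G) ≥ tw(K_{5}) = 4. Hence tw(G) = 4 exactly.

Treewidth 4.
One optimal decomposition is:
Bags: B1 = {d, e, f, g, h}  B2 = {d, e, f, h, i}  B3 = {b, d, e, f, h}  B4 = {c, d, e, f, h}  B5 = {a, d, e, f, h}
Tree: B1–B2, B2–B3, B3–B4, B4–B5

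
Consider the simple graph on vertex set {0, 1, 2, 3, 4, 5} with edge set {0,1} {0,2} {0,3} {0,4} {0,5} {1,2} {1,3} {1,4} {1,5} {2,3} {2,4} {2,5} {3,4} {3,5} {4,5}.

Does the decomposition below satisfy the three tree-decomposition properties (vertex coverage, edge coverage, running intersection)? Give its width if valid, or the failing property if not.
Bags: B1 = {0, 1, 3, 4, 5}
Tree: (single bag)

No — vertex 2 appears in no bag.

A tree decomposition must satisfy three properties: every vertex lies in some bag; for every edge, both endpoints lie together in some bag; and for every vertex, the bags containing it form a connected subtree. Here vertex 2 appears in no bag, so the decomposition is invalid.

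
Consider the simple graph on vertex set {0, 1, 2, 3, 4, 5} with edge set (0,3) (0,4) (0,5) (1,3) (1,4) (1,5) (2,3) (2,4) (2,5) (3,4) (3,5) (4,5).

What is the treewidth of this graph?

A width-3 tree decomposition is:
Bags: B1 = {0, 3, 4, 5}  B2 = {1, 3, 4, 5}  B3 = {2, 3, 4, 5}
Tree: B1–B2, B2–B3
Each bag holds 4 vertices, so the decomposition has width 3, which upper-bounds the treewidth. For the lower bound, the 4 vertices {0, 3, 4, 5} are pairwise adjacent, and any tree decomposition puts a clique entirely inside one bag — forcing width ≥ 3. Therefore the treewidth is 3.

3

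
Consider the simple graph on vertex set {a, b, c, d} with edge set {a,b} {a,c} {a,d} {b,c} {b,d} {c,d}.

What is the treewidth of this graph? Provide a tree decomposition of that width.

A single bag containing all 4 vertices is trivially a valid decomposition of width 3. For the lower bound, the 4 vertices {a, b, c, d} are pairwise adjacent, and any tree decomposition puts a clique entirely inside one bag — forcing width ≥ 3. Therefore the treewidth is 3.

Treewidth 3.
One such decomposition:
Bags: B1 = {a, b, c, d}
Tree: (single bag)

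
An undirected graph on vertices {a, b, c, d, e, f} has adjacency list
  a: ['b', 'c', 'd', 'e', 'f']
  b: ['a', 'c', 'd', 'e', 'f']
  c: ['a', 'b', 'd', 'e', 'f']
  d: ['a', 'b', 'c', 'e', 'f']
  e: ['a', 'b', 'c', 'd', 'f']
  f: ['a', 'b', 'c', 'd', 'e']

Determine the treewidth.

A width-5 tree decomposition is:
Bags: B1 = {a, b, c, d, e, f}
Tree: (single bag)
A single bag containing all 6 vertices is trivially a valid decomposition of width 5. Conversely, {a, b, c, d, e, f} is a clique of size 6, and the vertices of any clique must share a bag in every tree decomposition; so some bag has ≥ 6 vertices and tw(G) ≥ 5. Therefore the treewidth is 5.

5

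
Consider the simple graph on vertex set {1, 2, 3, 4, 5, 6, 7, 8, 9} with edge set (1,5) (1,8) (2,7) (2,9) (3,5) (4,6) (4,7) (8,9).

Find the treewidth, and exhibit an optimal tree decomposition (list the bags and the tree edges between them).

Treewidth 1.
Bags: B1 = {4, 6}  B2 = {4, 7}  B3 = {2, 7}  B4 = {2, 9}  B5 = {8, 9}  B6 = {1, 8}  B7 = {1, 5}  B8 = {3, 5}
Tree: B1–B2, B2–B3, B3–B4, B4–B5, B5–B6, B6–B7, B7–B8

Every bag has size at most 2, so the width is 2 − 1 = 1 and tw(G) ≤ 1. G has an edge, so its treewidth is at least 1. Combining the bounds, tw(G) = 1.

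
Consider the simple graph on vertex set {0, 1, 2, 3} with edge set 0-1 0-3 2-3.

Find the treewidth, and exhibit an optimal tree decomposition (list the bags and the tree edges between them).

Treewidth 1.
Bags: B1 = {0, 1}  B2 = {0, 3}  B3 = {2, 3}
Tree: B1–B2, B2–B3

Each bag holds 2 vertices, so the decomposition has width 1, which upper-bounds the treewidth. Since G has at least one edge (e.g. 1–0), it is not an edgeless graph, so tw(G) ≥ 1. Combining the bounds, tw(G) = 1.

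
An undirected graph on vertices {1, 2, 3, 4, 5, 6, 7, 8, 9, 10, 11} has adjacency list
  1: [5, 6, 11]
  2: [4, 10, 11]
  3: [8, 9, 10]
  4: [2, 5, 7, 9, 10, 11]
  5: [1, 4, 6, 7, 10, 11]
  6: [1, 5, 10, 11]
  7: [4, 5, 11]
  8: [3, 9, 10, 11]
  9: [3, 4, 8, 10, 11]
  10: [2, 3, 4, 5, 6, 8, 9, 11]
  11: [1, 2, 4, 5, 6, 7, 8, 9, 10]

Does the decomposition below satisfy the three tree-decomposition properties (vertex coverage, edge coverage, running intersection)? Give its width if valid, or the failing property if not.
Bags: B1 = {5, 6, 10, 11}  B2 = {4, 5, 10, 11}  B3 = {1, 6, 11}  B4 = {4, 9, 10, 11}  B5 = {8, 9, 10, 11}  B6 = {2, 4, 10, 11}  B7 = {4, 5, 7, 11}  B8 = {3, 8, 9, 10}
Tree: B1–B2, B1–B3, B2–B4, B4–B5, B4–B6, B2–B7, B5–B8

A tree decomposition must satisfy three properties: every vertex lies in some bag; for every edge, both endpoints lie together in some bag; and for every vertex, the bags containing it form a connected subtree. Here edge (5,1) lies in no bag, so the decomposition is invalid.

No — edge (5,1) lies in no bag.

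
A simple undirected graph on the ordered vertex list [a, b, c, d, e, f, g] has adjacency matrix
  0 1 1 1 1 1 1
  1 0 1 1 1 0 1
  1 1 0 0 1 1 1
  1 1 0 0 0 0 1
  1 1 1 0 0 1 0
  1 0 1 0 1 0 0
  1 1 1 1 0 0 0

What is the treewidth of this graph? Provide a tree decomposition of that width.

Treewidth 3.
One such decomposition:
Bags: B1 = {a, b, c, e}  B2 = {a, b, c, g}  B3 = {a, b, d, g}  B4 = {a, c, e, f}
Tree: B1–B2, B2–B3, B1–B4

Each bag holds 4 vertices, so the decomposition has width 3, which upper-bounds the treewidth. For the lower bound, the 4 vertices {a, c, e, f} are pairwise adjacent, and any tree decomposition puts a clique entirely inside one bag — forcing width ≥ 3. Hence tw(G) = 3 exactly.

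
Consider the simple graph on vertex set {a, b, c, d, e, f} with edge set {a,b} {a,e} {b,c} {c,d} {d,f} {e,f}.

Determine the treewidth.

A width-2 tree decomposition is:
Bags: B1 = {d, e, f}  B2 = {c, d, e}  B3 = {b, c, e}  B4 = {a, b, e}
Tree: B1–B2, B2–B3, B3–B4
Every bag has size at most 3, so the width is 3 − 1 = 2 and tw(G) ≤ 2. Since e–f–d–c–b–a–e is a cycle in G, G is not acyclic. Forests are exactly the graphs of treewidth ≤ 1, so tw(G) ≥ 2. The upper and lower bounds meet at 2, so that is the treewidth.

2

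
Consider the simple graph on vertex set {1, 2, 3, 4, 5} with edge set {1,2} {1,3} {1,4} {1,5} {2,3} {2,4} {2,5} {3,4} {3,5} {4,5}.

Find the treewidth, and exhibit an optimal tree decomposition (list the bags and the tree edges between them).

With just one bag of size 5, the width is 5 − 1 = 4, so tw(G) ≤ 4. On the other hand G contains the 5-clique {1, 2, 3, 4, 5}. A clique must lie in a single bag of any decomposition, so no decomposition can have width below 4. Therefore the treewidth is 4.

Treewidth 4.
One optimal decomposition is:
Bags: B1 = {1, 2, 3, 4, 5}
Tree: (single bag)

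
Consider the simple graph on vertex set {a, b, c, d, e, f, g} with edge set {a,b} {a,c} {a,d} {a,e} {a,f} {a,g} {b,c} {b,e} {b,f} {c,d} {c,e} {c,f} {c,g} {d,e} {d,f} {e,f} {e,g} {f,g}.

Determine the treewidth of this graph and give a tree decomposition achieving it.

Each bag holds 5 vertices, so the decomposition has width 4, which upper-bounds the treewidth. For the lower bound, the 5 vertices {a, c, d, e, f} are pairwise adjacent, and any tree decomposition puts a clique entirely inside one bag — forcing width ≥ 4. Therefore the treewidth is 4.

Treewidth 4.
One such decomposition:
Bags: B1 = {a, c, e, f, g}  B2 = {a, b, c, e, f}  B3 = {a, c, d, e, f}
Tree: B1–B2, B1–B3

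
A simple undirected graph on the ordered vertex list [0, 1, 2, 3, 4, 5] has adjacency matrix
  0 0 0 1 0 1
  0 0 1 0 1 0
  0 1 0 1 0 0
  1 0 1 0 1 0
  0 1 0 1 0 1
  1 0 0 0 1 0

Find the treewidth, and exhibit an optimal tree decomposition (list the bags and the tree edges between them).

Treewidth 2.
One optimal decomposition is:
Bags: B1 = {0, 3, 5}  B2 = {3, 4, 5}  B3 = {2, 3, 4}  B4 = {1, 2, 4}
Tree: B1–B2, B2–B3, B3–B4

Each bag holds 3 vertices, so the decomposition has width 2, which upper-bounds the treewidth. Since 0–5–4–3–0 is a cycle in G, G is not acyclic. Forests are exactly the graphs of treewidth ≤ 1, so tw(G) ≥ 2. Therefore the treewidth is 2.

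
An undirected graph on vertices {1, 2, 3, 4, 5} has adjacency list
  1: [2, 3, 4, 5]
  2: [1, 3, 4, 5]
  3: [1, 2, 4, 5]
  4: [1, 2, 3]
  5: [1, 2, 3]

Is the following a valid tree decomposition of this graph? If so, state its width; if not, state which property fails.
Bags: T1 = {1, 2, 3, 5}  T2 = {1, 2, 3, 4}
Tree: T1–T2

Yes; width 3.

Every vertex of G appears in some bag (union = {1, 2, 3, 4, 5}); every edge is covered by a bag; and for each vertex v the set of bags containing v is connected in the bag tree. The decomposition is therefore valid. The largest bag has 4 vertices, so the width is 3.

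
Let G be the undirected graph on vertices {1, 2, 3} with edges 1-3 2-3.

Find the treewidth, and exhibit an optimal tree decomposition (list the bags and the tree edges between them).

Treewidth 1.
One such decomposition:
Bags: B1 = {1, 3}  B2 = {2, 3}
Tree: B1–B2

The largest bag has 2 vertices, giving width 1; this decomposition certifies tw(G) ≤ 1. G has an edge, so its treewidth is at least 1. Hence tw(G) = 1 exactly.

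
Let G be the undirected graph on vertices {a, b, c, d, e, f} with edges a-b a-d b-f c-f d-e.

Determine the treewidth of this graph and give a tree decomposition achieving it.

Each bag holds 2 vertices, so the decomposition has width 1, which upper-bounds the treewidth. G has an edge, so its treewidth is at least 1. Hence tw(G) = 1 exactly.

Treewidth 1.
One optimal decomposition is:
Bags: B1 = {c, f}  B2 = {b, f}  B3 = {a, b}  B4 = {a, d}  B5 = {d, e}
Tree: B1–B2, B2–B3, B3–B4, B4–B5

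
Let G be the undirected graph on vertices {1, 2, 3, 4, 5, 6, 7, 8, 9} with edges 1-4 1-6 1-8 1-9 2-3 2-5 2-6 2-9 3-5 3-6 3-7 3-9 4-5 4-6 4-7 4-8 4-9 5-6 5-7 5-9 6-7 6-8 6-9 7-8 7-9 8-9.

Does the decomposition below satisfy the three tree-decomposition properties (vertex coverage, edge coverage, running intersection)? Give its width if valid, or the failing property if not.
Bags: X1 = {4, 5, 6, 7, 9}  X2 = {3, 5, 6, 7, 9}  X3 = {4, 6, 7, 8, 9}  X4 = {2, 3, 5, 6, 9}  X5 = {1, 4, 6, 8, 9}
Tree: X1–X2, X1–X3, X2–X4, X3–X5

Yes; width 4.

Checking the three conditions: (i) the bags cover all of {1, 2, 3, 4, 5, 6, 7, 8, 9}; (ii) for each edge, some bag contains both endpoints; (iii) the bags containing any fixed vertex form a subtree. All hold, so the decomposition is valid with width 5 − 1 = 4.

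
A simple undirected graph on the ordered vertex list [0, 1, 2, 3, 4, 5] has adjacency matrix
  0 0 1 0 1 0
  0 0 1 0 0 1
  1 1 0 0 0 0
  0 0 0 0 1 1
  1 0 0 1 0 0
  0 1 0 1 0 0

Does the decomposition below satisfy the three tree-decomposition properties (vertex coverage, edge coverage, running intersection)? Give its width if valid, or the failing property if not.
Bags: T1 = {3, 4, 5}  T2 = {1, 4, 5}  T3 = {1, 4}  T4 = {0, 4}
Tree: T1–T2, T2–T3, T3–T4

No — vertex 2 appears in no bag.

A tree decomposition must satisfy three properties: every vertex lies in some bag; for every edge, both endpoints lie together in some bag; and for every vertex, the bags containing it form a connected subtree. Here vertex 2 appears in no bag, so the decomposition is invalid.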